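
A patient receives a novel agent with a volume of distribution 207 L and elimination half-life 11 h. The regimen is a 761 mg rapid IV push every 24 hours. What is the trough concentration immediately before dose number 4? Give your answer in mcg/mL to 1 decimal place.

f = (1/2)^(τ/t½) = (1/2)^(24/11) ≈ 0.2204.
C₀ = D/Vd = 761/207 ≈ 3.676 mcg/mL.
Before the 4th dose, 3 doses have been given. Superposition: Cmin = C₀·(f + f² + … + f^3).
≈ 3.676 × (0.2204 + 0.0486 + 0.0107) ≈ 3.676 × 0.2797 ≈ 1.028 mcg/mL.

1.0 mcg/mL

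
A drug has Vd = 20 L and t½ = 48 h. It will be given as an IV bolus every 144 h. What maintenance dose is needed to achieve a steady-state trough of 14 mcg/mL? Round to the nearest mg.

τ/t½ = 144/48 ≈ 3, so f = (1/2)^(144/48) ≈ 0.125000.
Cmin,ss = (D/Vd)·f/(1−f), so D = Cmin,ss·Vd·(1−f)/f.
D = 14 × 20 × (1−f)/f ≈ 14 × 20 × 7.00000 ≈ 1960.00 mg.

1960 mg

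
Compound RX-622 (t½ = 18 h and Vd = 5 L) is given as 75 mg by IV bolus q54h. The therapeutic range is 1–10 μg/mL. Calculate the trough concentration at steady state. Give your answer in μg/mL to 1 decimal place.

2.1 μg/mL

τ = 54 h = 3 half-lives, so f = (1/2)^3 = 0.125.
At steady state, R = 1/(1 − 0.125) = 8/7.
Single-dose peak C₀ = D/Vd = 75/5 = 15 μg/mL.
Steady-state peak Cmax,ss = C₀·R = 15 × 8/7 ≈ 17.143 μg/mL.
Steady-state trough Cmin,ss = Cmax,ss·f ≈ 17.143 × 0.125 ≈ 2.143 μg/mL.
Trough 2.1 μg/mL vs MEC 1 μg/mL: adequate.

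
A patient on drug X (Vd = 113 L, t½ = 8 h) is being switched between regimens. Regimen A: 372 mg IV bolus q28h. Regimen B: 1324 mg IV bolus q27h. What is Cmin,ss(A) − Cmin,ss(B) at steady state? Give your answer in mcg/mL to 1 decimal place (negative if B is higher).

Regimen A: f = (1/2)^(28/8) ≈ 0.0884; Cmin,ss = (372/113)·f/(1−f) ≈ 0.319 mcg/mL.
Regimen B: f = (1/2)^(27/8) ≈ 0.0964; Cmin,ss = (1324/113)·f/(1−f) ≈ 1.250 mcg/mL.
Difference ≈ 0.319 − 1.250 ≈ -0.931 mcg/mL.

-0.9 mcg/mL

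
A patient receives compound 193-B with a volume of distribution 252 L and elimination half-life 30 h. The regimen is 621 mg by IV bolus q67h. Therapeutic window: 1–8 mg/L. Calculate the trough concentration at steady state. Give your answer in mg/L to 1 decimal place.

k = ln2/t½ = ln2/30 ≈ 0.023105 h⁻¹; fraction remaining f = e^(−kτ) = e^(−0.023105×67) ≈ 0.2127.
Accumulation ratio R = 1/(1 − f) ≈ 1/0.7873 ≈ 1.2702.
Each bolus raises the concentration by D/Vd = 621/252 ≈ 2.464 mg/L.
Steady-state peak Cmax,ss = C₀·R ≈ 2.464 × 1.2702 ≈ 3.130 mg/L.
One interval later, Cmin,ss = Cmax,ss·e^(−kτ) ≈ 3.130 × 0.2127 ≈ 0.666 mg/L.
Trough 0.7 mg/L vs MEC 1 mg/L: subtherapeutic.

0.7 mg/L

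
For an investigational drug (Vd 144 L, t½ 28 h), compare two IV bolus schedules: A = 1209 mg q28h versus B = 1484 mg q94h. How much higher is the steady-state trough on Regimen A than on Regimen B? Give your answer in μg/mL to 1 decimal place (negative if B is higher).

Regimen A: f = (1/2)^(28/28) ≈ 0.5000; Cmin,ss = (1209/144)·f/(1−f) ≈ 8.396 μg/mL.
Regimen B: f = (1/2)^(94/28) ≈ 0.0976; Cmin,ss = (1484/144)·f/(1−f) ≈ 1.115 μg/mL.
Difference ≈ 8.396 − 1.115 ≈ 7.281 μg/mL.

7.3 μg/mL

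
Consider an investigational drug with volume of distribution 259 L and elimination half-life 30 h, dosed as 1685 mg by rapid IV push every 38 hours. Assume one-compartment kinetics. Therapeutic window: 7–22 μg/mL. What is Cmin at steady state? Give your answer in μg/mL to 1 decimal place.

4.6 μg/mL

Over one 38-h interval, 38/30 ≈ 1.2667 half-lives elapse, leaving f ≈ 0.4156 of each dose.
Single-dose peak C₀ = D/Vd = 1685/259 ≈ 6.506 μg/mL.
Steady-state trough Cmin,ss = C₀·f/(1−f) ≈ 6.506 × 0.4156/0.5844 ≈ 4.627 μg/mL.
Trough 4.6 μg/mL vs MEC 7 μg/mL: subtherapeutic.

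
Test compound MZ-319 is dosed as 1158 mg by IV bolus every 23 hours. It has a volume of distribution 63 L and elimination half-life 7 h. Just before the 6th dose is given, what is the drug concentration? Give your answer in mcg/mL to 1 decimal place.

2.1 mcg/mL

f = (1/2)^(τ/t½) = (1/2)^(23/7) ≈ 0.1025.
C₀ = D/Vd = 1158/63 ≈ 18.381 mcg/mL.
Before the 6th dose, 5 doses have been given. Superposition: Cmin = C₀·(f + f² + … + f^5).
≈ 18.381 × (0.1025 + 0.0105 + 0.0011 + 0.0001 + 0.0000) ≈ 18.381 × 0.1142 ≈ 2.099 mcg/mL.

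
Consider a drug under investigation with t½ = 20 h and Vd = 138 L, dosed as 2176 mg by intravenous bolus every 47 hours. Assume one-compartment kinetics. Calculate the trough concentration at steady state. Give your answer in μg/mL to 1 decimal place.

3.8 μg/mL

Over one 47-h interval, 47/20 ≈ 2.35 half-lives elapse, leaving f ≈ 0.1961 of each dose.
At steady state, accumulation factor R = 1/(1 − e^(−kτ)) ≈ 1.2439.
Each bolus raises the concentration by D/Vd = 2176/138 ≈ 15.768 μg/mL.
Cmax,ss = C₀/(1 − f) ≈ 15.768/0.8039 ≈ 19.614 μg/mL.
Steady-state trough Cmin,ss = Cmax,ss·f ≈ 19.614 × 0.1961 ≈ 3.846 μg/mL.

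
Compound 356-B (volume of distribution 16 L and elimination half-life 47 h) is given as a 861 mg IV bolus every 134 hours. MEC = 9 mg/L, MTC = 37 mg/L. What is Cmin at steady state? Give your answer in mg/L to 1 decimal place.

τ/t½ = 134/47 ≈ 2.8511, so fraction remaining f = (1/2)^(134/47) ≈ 0.1386.
At steady state, accumulation factor R = 1/(1 − e^(−kτ)) ≈ 1.1609.
Single-dose peak C₀ = D/Vd = 861/16 ≈ 53.812 mg/L.
Cmax,ss = C₀/(1 − f) ≈ 53.812/0.8614 ≈ 62.470 mg/L.
One interval later, Cmin,ss = Cmax,ss·e^(−kτ) ≈ 62.470 × 0.1386 ≈ 8.658 mg/L.
Trough 8.7 mg/L vs MEC 9 mg/L: subtherapeutic.

8.7 mg/L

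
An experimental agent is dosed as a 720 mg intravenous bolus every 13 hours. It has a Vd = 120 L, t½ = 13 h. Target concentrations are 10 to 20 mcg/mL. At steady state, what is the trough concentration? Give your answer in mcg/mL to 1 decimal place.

The dosing interval is 1 half-life, so f = 2^(−1) = 0.5.
Accumulation ratio R = 1/(1 − f) = 1/0.5 = 2/1.
Single-dose peak C₀ = D/Vd = 720/120 = 6 mcg/mL.
Steady-state peak Cmax,ss = C₀·R = 6 × 2/1 ≈ 12.000 mcg/mL.
Steady-state trough Cmin,ss = Cmax,ss·f ≈ 12.000 × 0.5 ≈ 6.000 mcg/mL.
Trough 6.0 mcg/mL vs MEC 10 mcg/mL: subtherapeutic.

6.0 mcg/mL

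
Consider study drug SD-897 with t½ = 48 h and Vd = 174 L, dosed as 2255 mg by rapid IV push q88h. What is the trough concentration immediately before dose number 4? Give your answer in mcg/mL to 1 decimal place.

4.9 mcg/mL

f = (1/2)^(τ/t½) = (1/2)^(88/48) ≈ 0.2806.
C₀ = D/Vd = 2255/174 ≈ 12.960 mcg/mL.
Before the 4th dose, 3 doses have been given. Superposition: Cmin = C₀·(f + f² + … + f^3).
≈ 12.960 × (0.2806 + 0.0787 + 0.0221) ≈ 12.960 × 0.3814 ≈ 4.943 mcg/mL.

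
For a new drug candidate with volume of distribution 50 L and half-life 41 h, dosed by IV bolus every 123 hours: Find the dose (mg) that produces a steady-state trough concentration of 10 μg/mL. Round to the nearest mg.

τ/t½ = 123/41 ≈ 3, so f = (1/2)^(123/41) ≈ 0.125000.
Cmin,ss = (D/Vd)·f/(1−f), so D = Cmin,ss·Vd·(1−f)/f.
D = 10 × 50 × (1−f)/f ≈ 10 × 50 × 7.00000 ≈ 3500.00 mg.

3500 mg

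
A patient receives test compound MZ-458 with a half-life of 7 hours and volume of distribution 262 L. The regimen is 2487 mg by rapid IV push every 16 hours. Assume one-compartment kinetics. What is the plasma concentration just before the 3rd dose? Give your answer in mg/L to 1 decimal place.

2.3 mg/L

f = (1/2)^(τ/t½) = (1/2)^(16/7) ≈ 0.2051.
C₀ = D/Vd = 2487/262 ≈ 9.492 mg/L.
Before the 3rd dose, 2 doses have been given. Superposition: Cmin = C₀·(f + f²).
≈ 9.492 × (0.2051 + 0.0421) ≈ 9.492 × 0.2472 ≈ 2.346 mg/L.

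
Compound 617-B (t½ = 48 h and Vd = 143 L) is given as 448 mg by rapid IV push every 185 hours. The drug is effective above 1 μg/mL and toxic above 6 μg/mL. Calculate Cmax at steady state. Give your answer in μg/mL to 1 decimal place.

3.4 μg/mL

k = ln2/t½ = ln2/48 ≈ 0.014441 h⁻¹; fraction remaining f = e^(−kτ) = e^(−0.014441×185) ≈ 0.0691.
At steady state, accumulation factor R = 1/(1 − e^(−kτ)) ≈ 1.0742.
Single-dose peak C₀ = D/Vd = 448/143 ≈ 3.133 μg/mL.
Cmax,ss = C₀/(1 − f) ≈ 3.133/0.9309 ≈ 3.366 μg/mL.
Peak 3.4 μg/mL vs MTC 6 μg/mL: below toxic threshold.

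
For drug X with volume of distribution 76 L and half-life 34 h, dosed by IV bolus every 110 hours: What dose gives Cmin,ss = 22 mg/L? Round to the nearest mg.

τ/t½ = 110/34 ≈ 3.2353, so f = (1/2)^(110/34) ≈ 0.106189.
Cmin,ss = (D/Vd)·f/(1−f), so D = Cmin,ss·Vd·(1−f)/f.
D = 22 × 76 × (1−f)/f ≈ 22 × 76 × 8.41717 ≈ 14073.51 mg.

14074 mg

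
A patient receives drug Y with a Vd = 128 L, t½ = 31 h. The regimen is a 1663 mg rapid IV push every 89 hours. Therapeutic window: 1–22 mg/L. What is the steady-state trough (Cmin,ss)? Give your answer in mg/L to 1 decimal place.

2.1 mg/L

k = ln2/t½ = ln2/31 ≈ 0.022360 h⁻¹; fraction remaining f = e^(−kτ) = e^(−0.022360×89) ≈ 0.1367.
Accumulation ratio R = 1/(1 − f) ≈ 1/0.8633 ≈ 1.1583.
Single-dose peak C₀ = D/Vd = 1663/128 ≈ 12.992 mg/L.
Cmax,ss = C₀/(1 − f) ≈ 12.992/0.8633 ≈ 15.049 mg/L.
One interval later, Cmin,ss = Cmax,ss·e^(−kτ) ≈ 15.049 × 0.1367 ≈ 2.057 mg/L.
Trough 2.1 mg/L vs MEC 1 mg/L: adequate.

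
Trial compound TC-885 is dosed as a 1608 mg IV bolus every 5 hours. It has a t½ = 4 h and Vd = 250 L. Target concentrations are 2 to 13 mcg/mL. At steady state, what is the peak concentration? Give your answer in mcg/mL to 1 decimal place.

11.1 mcg/mL

Over one 5-h interval, 5/4 ≈ 1.25 half-lives elapse, leaving f ≈ 0.4204 of each dose.
Accumulation ratio R = 1/(1 − f) ≈ 1/0.5796 ≈ 1.7253.
Each bolus raises the concentration by D/Vd = 1608/250 ≈ 6.432 mcg/mL.
Steady-state peak Cmax,ss = C₀·R ≈ 6.432 × 1.7253 ≈ 11.097 mcg/mL.
Peak 11.1 mcg/mL vs MTC 13 mcg/mL: below toxic threshold.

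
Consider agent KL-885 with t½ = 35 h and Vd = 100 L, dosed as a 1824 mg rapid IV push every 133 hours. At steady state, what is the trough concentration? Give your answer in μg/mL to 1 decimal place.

k = ln2/t½ = ln2/35 ≈ 0.019804 h⁻¹; fraction remaining f = e^(−kτ) = e^(−0.019804×133) ≈ 0.0718.
Each bolus raises the concentration by D/Vd = 1824/100 ≈ 18.240 μg/mL.
Steady-state trough Cmin,ss = C₀·f/(1−f) ≈ 18.240 × 0.0718/0.9282 ≈ 1.411 μg/mL.

1.4 μg/mL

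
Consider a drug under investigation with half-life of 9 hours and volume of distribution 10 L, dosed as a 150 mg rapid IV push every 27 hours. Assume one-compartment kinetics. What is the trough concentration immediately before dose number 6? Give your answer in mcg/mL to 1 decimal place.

2.1 mcg/mL

f = (1/2)^(τ/t½) = (1/2)^(27/9) ≈ 0.1250.
C₀ = D/Vd = 150/10 ≈ 15.000 mcg/mL.
Before the 6th dose, 5 doses have been given. Superposition: Cmin = C₀·(f + f² + … + f^5).
≈ 15.000 × (0.1250 + 0.0156 + 0.0020 + 0.0002 + 0.0000) ≈ 15.000 × 0.1428 ≈ 2.142 mcg/mL.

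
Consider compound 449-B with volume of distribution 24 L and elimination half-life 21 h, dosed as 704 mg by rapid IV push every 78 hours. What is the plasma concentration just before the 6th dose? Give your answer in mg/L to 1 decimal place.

2.4 mg/L

f = (1/2)^(τ/t½) = (1/2)^(78/21) ≈ 0.0762.
C₀ = D/Vd = 704/24 ≈ 29.333 mg/L.
Before the 6th dose, 5 doses have been given. Superposition: Cmin = C₀·(f + f² + … + f^5).
≈ 29.333 × (0.0762 + 0.0058 + 0.0004 + 0.0000 + 0.0000) ≈ 29.333 × 0.0824 ≈ 2.417 mg/L.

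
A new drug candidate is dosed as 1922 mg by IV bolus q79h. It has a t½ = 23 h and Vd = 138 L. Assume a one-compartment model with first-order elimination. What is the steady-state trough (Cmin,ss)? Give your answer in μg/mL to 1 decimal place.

1.4 μg/mL

τ/t½ = 79/23 ≈ 3.4348, so fraction remaining f = (1/2)^(79/23) ≈ 0.0925.
At steady state, accumulation factor R = 1/(1 − e^(−kτ)) ≈ 1.1019.
Single-dose peak C₀ = D/Vd = 1922/138 ≈ 13.928 μg/mL.
Cmax,ss = C₀/(1 − f) ≈ 13.928/0.9075 ≈ 15.348 μg/mL.
One interval later, Cmin,ss = Cmax,ss·e^(−kτ) ≈ 15.348 × 0.0925 ≈ 1.420 μg/mL.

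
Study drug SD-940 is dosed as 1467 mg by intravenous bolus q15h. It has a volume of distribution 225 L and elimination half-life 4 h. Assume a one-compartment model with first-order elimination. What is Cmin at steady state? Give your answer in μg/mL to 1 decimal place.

0.5 μg/mL

Over one 15-h interval, 15/4 ≈ 3.75 half-lives elapse, leaving f ≈ 0.0743 of each dose.
Accumulation ratio R = 1/(1 − f) ≈ 1/0.9257 ≈ 1.0803.
Single-dose peak C₀ = D/Vd = 1467/225 ≈ 6.520 μg/mL.
Steady-state peak Cmax,ss = C₀·R ≈ 6.520 × 1.0803 ≈ 7.044 μg/mL.
One interval later, Cmin,ss = Cmax,ss·e^(−kτ) ≈ 7.044 × 0.0743 ≈ 0.523 μg/mL.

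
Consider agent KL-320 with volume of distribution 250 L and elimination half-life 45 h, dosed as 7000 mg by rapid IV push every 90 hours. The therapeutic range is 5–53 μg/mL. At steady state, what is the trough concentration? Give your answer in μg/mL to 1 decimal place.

The dosing interval is 2 half-lives, so f = 2^(−2) = 0.25.
At steady state, R = 1/(1 − 0.25) = 4/3.
Single-dose peak C₀ = D/Vd = 7000/250 = 28 μg/mL.
Steady-state peak Cmax,ss = C₀·R = 28 × 4/3 ≈ 37.333 μg/mL.
Steady-state trough Cmin,ss = Cmax,ss·f ≈ 37.333 × 0.25 ≈ 9.333 μg/mL.
Trough 9.3 μg/mL vs MEC 5 μg/mL: adequate.

9.3 μg/mL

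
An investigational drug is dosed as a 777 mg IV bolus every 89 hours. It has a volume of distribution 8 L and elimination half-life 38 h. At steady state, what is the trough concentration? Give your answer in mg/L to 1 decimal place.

Over one 89-h interval, 89/38 ≈ 2.3421 half-lives elapse, leaving f ≈ 0.1972 of each dose.
Each bolus raises the concentration by D/Vd = 777/8 ≈ 97.125 mg/L.
Steady-state trough Cmin,ss = C₀·f/(1−f) ≈ 97.125 × 0.1972/0.8028 ≈ 23.858 mg/L.

23.9 mg/L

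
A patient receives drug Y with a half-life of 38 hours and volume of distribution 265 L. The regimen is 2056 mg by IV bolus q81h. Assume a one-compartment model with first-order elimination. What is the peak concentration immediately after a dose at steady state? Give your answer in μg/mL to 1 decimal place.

10.1 μg/mL

τ/t½ = 81/38 ≈ 2.1316, so fraction remaining f = (1/2)^(81/38) ≈ 0.2282.
Accumulation ratio R = 1/(1 − f) ≈ 1/0.7718 ≈ 1.2957.
Single-dose peak C₀ = D/Vd = 2056/265 ≈ 7.758 μg/mL.
Steady-state peak Cmax,ss = C₀·R ≈ 7.758 × 1.2957 ≈ 10.052 μg/mL.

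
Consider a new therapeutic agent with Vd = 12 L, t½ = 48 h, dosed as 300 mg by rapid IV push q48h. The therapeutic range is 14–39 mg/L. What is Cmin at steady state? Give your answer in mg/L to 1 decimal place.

25.0 mg/L

The dosing interval is 1 half-life, so f = 2^(−1) = 0.5.
At steady state, R = 1/(1 − 0.5) = 2/1.
Single-dose peak C₀ = D/Vd = 300/12 = 25 mg/L.
Steady-state peak Cmax,ss = C₀·R = 25 × 2/1 ≈ 50.000 mg/L.
Steady-state trough Cmin,ss = Cmax,ss·f ≈ 50.000 × 0.5 ≈ 25.000 mg/L.
Trough 25.0 mg/L vs MEC 14 mg/L: adequate.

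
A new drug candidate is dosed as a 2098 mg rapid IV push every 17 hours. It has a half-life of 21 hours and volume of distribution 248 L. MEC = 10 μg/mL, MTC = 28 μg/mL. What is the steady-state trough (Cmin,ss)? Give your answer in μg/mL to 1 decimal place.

k = ln2/t½ = ln2/21 ≈ 0.033007 h⁻¹; fraction remaining f = e^(−kτ) = e^(−0.033007×17) ≈ 0.5706.
Accumulation ratio R = 1/(1 − f) ≈ 1/0.4294 ≈ 2.3288.
Each bolus raises the concentration by D/Vd = 2098/248 ≈ 8.460 μg/mL.
Steady-state peak Cmax,ss = C₀·R ≈ 8.460 × 2.3288 ≈ 19.702 μg/mL.
Steady-state trough Cmin,ss = Cmax,ss·f ≈ 19.702 × 0.5706 ≈ 11.242 μg/mL.
Trough 11.2 μg/mL vs MEC 10 μg/mL: adequate.

11.2 μg/mL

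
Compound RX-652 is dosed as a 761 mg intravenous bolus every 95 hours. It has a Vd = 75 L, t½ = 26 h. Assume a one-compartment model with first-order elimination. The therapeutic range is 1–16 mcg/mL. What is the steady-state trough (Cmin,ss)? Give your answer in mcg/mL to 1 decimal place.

τ/t½ = 95/26 ≈ 3.6538, so fraction remaining f = (1/2)^(95/26) ≈ 0.0794.
Accumulation ratio R = 1/(1 − f) ≈ 1/0.9206 ≈ 1.0862.
Each bolus raises the concentration by D/Vd = 761/75 ≈ 10.147 mcg/mL.
Cmax,ss = C₀/(1 − f) ≈ 10.147/0.9206 ≈ 11.022 mcg/mL.
One interval later, Cmin,ss = Cmax,ss·e^(−kτ) ≈ 11.022 × 0.0794 ≈ 0.875 mcg/mL.
Trough 0.9 mcg/mL vs MEC 1 mcg/mL: subtherapeutic.

0.9 mcg/mL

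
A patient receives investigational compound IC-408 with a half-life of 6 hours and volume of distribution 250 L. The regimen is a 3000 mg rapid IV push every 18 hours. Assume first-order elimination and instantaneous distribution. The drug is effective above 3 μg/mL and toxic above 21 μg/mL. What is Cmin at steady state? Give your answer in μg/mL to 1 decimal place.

τ = 18 h = 3 half-lives, so f = (1/2)^3 = 0.125.
Accumulation ratio R = 1/(1 − f) = 1/0.875 = 8/7.
Single-dose peak C₀ = D/Vd = 3000/250 = 12 μg/mL.
Steady-state peak Cmax,ss = C₀·R = 12 × 8/7 ≈ 13.714 μg/mL.
Steady-state trough Cmin,ss = Cmax,ss·f ≈ 13.714 × 0.125 ≈ 1.714 μg/mL.
Trough 1.7 μg/mL vs MEC 3 μg/mL: subtherapeutic.

1.7 μg/mL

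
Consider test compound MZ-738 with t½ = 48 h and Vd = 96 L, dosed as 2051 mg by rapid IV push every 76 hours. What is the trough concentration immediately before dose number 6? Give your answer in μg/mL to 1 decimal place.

f = (1/2)^(τ/t½) = (1/2)^(76/48) ≈ 0.3337.
C₀ = D/Vd = 2051/96 ≈ 21.365 μg/mL.
Before the 6th dose, 5 doses have been given. Superposition: Cmin = C₀·(f + f² + … + f^5).
≈ 21.365 × (0.3337 + 0.1114 + 0.0372 + 0.0124 + 0.0041) ≈ 21.365 × 0.4988 ≈ 10.657 μg/mL.

10.7 μg/mL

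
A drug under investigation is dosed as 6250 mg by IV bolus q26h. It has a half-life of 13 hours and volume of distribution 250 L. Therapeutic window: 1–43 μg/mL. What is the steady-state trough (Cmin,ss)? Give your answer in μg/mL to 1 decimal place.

τ = 26 h = 2 half-lives, so f = (1/2)^2 = 0.25.
At steady state, R = 1/(1 − 0.25) = 4/3.
Single-dose peak C₀ = D/Vd = 6250/250 = 25 μg/mL.
Steady-state peak Cmax,ss = C₀·R = 25 × 4/3 ≈ 33.333 μg/mL.
Steady-state trough Cmin,ss = Cmax,ss·f ≈ 33.333 × 0.25 ≈ 8.333 μg/mL.
Trough 8.3 μg/mL vs MEC 1 μg/mL: adequate.

8.3 μg/mL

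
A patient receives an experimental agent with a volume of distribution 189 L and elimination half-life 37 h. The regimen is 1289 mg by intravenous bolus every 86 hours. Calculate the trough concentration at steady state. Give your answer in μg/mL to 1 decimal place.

1.7 μg/mL

k = ln2/t½ = ln2/37 ≈ 0.018734 h⁻¹; fraction remaining f = e^(−kτ) = e^(−0.018734×86) ≈ 0.1997.
At steady state, accumulation factor R = 1/(1 − e^(−kτ)) ≈ 1.2495.
Each bolus raises the concentration by D/Vd = 1289/189 ≈ 6.820 μg/mL.
Cmax,ss = C₀/(1 − f) ≈ 6.820/0.8003 ≈ 8.522 μg/mL.
One interval later, Cmin,ss = Cmax,ss·e^(−kτ) ≈ 8.522 × 0.1997 ≈ 1.702 μg/mL.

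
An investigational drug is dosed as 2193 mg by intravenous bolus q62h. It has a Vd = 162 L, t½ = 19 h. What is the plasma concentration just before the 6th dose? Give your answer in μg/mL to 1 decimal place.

1.6 μg/mL

f = (1/2)^(τ/t½) = (1/2)^(62/19) ≈ 0.1042.
C₀ = D/Vd = 2193/162 ≈ 13.537 μg/mL.
Before the 6th dose, 5 doses have been given. Superposition: Cmin = C₀·(f + f² + … + f^5).
≈ 13.537 × (0.1042 + 0.0109 + 0.0011 + 0.0001 + 0.0000) ≈ 13.537 × 0.1163 ≈ 1.574 μg/mL.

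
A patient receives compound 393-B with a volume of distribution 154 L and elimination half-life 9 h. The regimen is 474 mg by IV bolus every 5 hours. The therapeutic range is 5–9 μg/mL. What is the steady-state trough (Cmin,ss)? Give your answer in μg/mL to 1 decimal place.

k = ln2/t½ = ln2/9 ≈ 0.077016 h⁻¹; fraction remaining f = e^(−kτ) = e^(−0.077016×5) ≈ 0.6804.
At steady state, accumulation factor R = 1/(1 − e^(−kτ)) ≈ 3.1289.
Single-dose peak C₀ = D/Vd = 474/154 ≈ 3.078 μg/mL.
Cmax,ss = C₀/(1 − f) ≈ 3.078/0.3196 ≈ 9.631 μg/mL.
One interval later, Cmin,ss = Cmax,ss·e^(−kτ) ≈ 9.631 × 0.6804 ≈ 6.553 μg/mL.
Trough 6.6 μg/mL vs MEC 5 μg/mL: adequate.

6.6 μg/mL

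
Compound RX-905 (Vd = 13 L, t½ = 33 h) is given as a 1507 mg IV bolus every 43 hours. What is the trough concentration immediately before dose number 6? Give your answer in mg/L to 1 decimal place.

78.1 mg/L

f = (1/2)^(τ/t½) = (1/2)^(43/33) ≈ 0.4053.
C₀ = D/Vd = 1507/13 ≈ 115.923 mg/L.
Before the 6th dose, 5 doses have been given. Superposition: Cmin = C₀·(f + f² + … + f^5).
≈ 115.923 × (0.4053 + 0.1643 + 0.0666 + 0.0270 + 0.0109) ≈ 115.923 × 0.6741 ≈ 78.144 mg/L.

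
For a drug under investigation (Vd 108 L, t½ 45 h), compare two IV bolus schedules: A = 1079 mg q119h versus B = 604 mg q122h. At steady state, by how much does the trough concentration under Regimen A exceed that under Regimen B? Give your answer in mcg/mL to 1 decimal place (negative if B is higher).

0.9 mcg/mL

Regimen A: f = (1/2)^(119/45) ≈ 0.1599; Cmin,ss = (1079/108)·f/(1−f) ≈ 1.902 mcg/mL.
Regimen B: f = (1/2)^(122/45) ≈ 0.1527; Cmin,ss = (604/108)·f/(1−f) ≈ 1.008 mcg/mL.
Difference ≈ 1.902 − 1.008 ≈ 0.894 mcg/mL.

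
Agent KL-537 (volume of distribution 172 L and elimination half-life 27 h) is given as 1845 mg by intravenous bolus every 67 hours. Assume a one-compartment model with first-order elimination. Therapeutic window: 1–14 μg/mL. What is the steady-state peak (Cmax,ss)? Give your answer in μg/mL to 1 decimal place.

13.1 μg/mL

τ/t½ = 67/27 ≈ 2.4815, so fraction remaining f = (1/2)^(67/27) ≈ 0.1791.
Accumulation ratio R = 1/(1 − f) ≈ 1/0.8209 ≈ 1.2182.
Each bolus raises the concentration by D/Vd = 1845/172 ≈ 10.727 μg/mL.
Cmax,ss = C₀/(1 − f) ≈ 10.727/0.8209 ≈ 13.067 μg/mL.
Peak 13.1 μg/mL vs MTC 14 μg/mL: below toxic threshold.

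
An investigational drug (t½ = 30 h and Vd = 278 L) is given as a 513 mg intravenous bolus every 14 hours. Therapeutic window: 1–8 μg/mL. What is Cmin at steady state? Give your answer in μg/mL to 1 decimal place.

τ/t½ = 14/30 ≈ 0.46667, so fraction remaining f = (1/2)^(14/30) ≈ 0.7236.
At steady state, accumulation factor R = 1/(1 − e^(−kτ)) ≈ 3.6179.
Single-dose peak C₀ = D/Vd = 513/278 ≈ 1.845 μg/mL.
Steady-state peak Cmax,ss = C₀·R ≈ 1.845 × 3.6179 ≈ 6.675 μg/mL.
Steady-state trough Cmin,ss = Cmax,ss·f ≈ 6.675 × 0.7236 ≈ 4.830 μg/mL.
Trough 4.8 μg/mL vs MEC 1 μg/mL: adequate.

4.8 μg/mL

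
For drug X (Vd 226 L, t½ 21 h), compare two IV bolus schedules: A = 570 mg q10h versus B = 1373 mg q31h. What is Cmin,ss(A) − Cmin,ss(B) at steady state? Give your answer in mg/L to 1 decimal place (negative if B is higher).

Regimen A: f = (1/2)^(10/21) ≈ 0.7189; Cmin,ss = (570/226)·f/(1−f) ≈ 6.450 mg/L.
Regimen B: f = (1/2)^(31/21) ≈ 0.3594; Cmin,ss = (1373/226)·f/(1−f) ≈ 3.408 mg/L.
Difference ≈ 6.450 − 3.408 ≈ 3.042 mg/L.

3.0 mg/L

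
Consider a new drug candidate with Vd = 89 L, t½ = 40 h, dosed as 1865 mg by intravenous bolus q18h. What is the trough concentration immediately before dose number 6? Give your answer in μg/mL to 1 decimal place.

45.2 μg/mL

f = (1/2)^(τ/t½) = (1/2)^(18/40) ≈ 0.7320.
C₀ = D/Vd = 1865/89 ≈ 20.955 μg/mL.
Before the 6th dose, 5 doses have been given. Superposition: Cmin = C₀·(f + f² + … + f^5).
≈ 20.955 × (0.7320 + 0.5358 + 0.3922 + 0.2871 + 0.2102) ≈ 20.955 × 2.1573 ≈ 45.206 μg/mL.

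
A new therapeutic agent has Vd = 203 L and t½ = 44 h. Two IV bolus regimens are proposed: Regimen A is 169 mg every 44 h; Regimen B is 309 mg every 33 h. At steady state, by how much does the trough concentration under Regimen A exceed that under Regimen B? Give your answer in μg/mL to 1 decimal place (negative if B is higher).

Regimen A: f = (1/2)^(44/44) ≈ 0.5000; Cmin,ss = (169/203)·f/(1−f) ≈ 0.833 μg/mL.
Regimen B: f = (1/2)^(33/44) ≈ 0.5946; Cmin,ss = (309/203)·f/(1−f) ≈ 2.233 μg/mL.
Difference ≈ 0.833 − 2.233 ≈ -1.400 μg/mL.

-1.4 μg/mL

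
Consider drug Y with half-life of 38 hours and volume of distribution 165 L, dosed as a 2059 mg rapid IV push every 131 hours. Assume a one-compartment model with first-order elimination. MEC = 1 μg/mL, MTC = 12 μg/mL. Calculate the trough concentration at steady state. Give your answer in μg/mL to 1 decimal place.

τ/t½ = 131/38 ≈ 3.4474, so fraction remaining f = (1/2)^(131/38) ≈ 0.0917.
Accumulation ratio R = 1/(1 − f) ≈ 1/0.9083 ≈ 1.1010.
Single-dose peak C₀ = D/Vd = 2059/165 ≈ 12.479 μg/mL.
Steady-state peak Cmax,ss = C₀·R ≈ 12.479 × 1.1010 ≈ 13.739 μg/mL.
Steady-state trough Cmin,ss = Cmax,ss·f ≈ 13.739 × 0.0917 ≈ 1.260 μg/mL.
Trough 1.3 μg/mL vs MEC 1 μg/mL: adequate.

1.3 μg/mL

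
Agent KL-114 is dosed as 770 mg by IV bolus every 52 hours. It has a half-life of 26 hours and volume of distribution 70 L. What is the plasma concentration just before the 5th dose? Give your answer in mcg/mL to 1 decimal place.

f = (1/2)^(τ/t½) = (1/2)^(52/26) ≈ 0.2500.
C₀ = D/Vd = 770/70 ≈ 11.000 mcg/mL.
Before the 5th dose, 4 doses have been given. Superposition: Cmin = C₀·(f + f² + … + f^4).
≈ 11.000 × (0.2500 + 0.0625 + 0.0156 + 0.0039) ≈ 11.000 × 0.3320 ≈ 3.652 mcg/mL.

3.7 mcg/mL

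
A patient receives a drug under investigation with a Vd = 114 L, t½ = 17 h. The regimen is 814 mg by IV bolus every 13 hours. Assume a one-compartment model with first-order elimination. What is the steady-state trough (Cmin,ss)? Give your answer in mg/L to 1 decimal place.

τ/t½ = 13/17 ≈ 0.76471, so fraction remaining f = (1/2)^(13/17) ≈ 0.5886.
At steady state, accumulation factor R = 1/(1 − e^(−kτ)) ≈ 2.4307.
Single-dose peak C₀ = D/Vd = 814/114 ≈ 7.140 mg/L.
Steady-state peak Cmax,ss = C₀·R ≈ 7.140 × 2.4307 ≈ 17.355 mg/L.
One interval later, Cmin,ss = Cmax,ss·e^(−kτ) ≈ 17.355 × 0.5886 ≈ 10.215 mg/L.

10.2 mg/L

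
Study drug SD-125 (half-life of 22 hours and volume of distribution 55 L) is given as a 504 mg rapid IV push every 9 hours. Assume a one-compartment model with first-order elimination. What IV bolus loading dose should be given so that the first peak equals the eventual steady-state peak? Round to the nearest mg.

2041 mg

f = (1/2)^(9/22) ≈ 0.753098; accumulation ratio R = 1/(1−f) ≈ 4.05019.
Loading dose to hit Cmax,ss on first dose: D_load = D_maint·R ≈ 504 × 4.05019 ≈ 2041.30 mg.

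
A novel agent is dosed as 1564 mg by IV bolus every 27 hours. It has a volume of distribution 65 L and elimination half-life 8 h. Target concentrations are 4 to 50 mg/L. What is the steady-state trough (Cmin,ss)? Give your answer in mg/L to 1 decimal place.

2.6 mg/L

k = ln2/t½ = ln2/8 ≈ 0.086643 h⁻¹; fraction remaining f = e^(−kτ) = e^(−0.086643×27) ≈ 0.0964.
Each bolus raises the concentration by D/Vd = 1564/65 ≈ 24.062 mg/L.
Steady-state trough Cmin,ss = C₀·f/(1−f) ≈ 24.062 × 0.0964/0.9036 ≈ 2.567 mg/L.
Trough 2.6 mg/L vs MEC 4 mg/L: subtherapeutic.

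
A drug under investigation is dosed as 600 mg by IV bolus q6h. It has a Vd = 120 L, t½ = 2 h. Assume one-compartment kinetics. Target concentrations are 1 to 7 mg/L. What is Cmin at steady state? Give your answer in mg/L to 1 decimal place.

The dosing interval is 3 half-lives, so f = 2^(−3) = 0.125.
Accumulation ratio R = 1/(1 − f) = 1/0.875 = 8/7.
Single-dose peak C₀ = D/Vd = 600/120 = 5 mg/L.
Steady-state peak Cmax,ss = C₀·R = 5 × 8/7 ≈ 5.714 mg/L.
Steady-state trough Cmin,ss = Cmax,ss·f ≈ 5.714 × 0.125 ≈ 0.714 mg/L.
Trough 0.7 mg/L vs MEC 1 mg/L: subtherapeutic.

0.7 mg/L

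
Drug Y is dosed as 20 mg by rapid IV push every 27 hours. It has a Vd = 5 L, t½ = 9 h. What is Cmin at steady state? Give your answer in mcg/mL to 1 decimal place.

τ = 27 h = 3 half-lives, so f = (1/2)^3 = 0.125.
At steady state, R = 1/(1 − 0.125) = 8/7.
Single-dose peak C₀ = D/Vd = 20/5 = 4 mcg/mL.
Steady-state peak Cmax,ss = C₀·R = 4 × 8/7 ≈ 4.571 mcg/mL.
Steady-state trough Cmin,ss = Cmax,ss·f ≈ 4.571 × 0.125 ≈ 0.571 mcg/mL.

0.6 mcg/mL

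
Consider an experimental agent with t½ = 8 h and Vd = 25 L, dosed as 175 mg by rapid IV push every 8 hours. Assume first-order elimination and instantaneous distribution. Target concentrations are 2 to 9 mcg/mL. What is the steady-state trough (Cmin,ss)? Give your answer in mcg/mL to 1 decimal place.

7.0 mcg/mL

τ = 8 h = 1 half-life, so f = (1/2)^1 = 0.5.
Accumulation ratio R = 1/(1 − f) = 1/0.5 = 2/1.
Single-dose peak C₀ = D/Vd = 175/25 = 7 mcg/mL.
Steady-state peak Cmax,ss = C₀·R = 7 × 2/1 ≈ 14.000 mcg/mL.
Steady-state trough Cmin,ss = Cmax,ss·f ≈ 14.000 × 0.5 ≈ 7.000 mcg/mL.
Trough 7.0 mcg/mL vs MEC 2 mcg/mL: adequate.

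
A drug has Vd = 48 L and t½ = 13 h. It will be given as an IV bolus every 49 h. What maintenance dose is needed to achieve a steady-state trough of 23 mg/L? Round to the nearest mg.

13949 mg

τ/t½ = 49/13 ≈ 3.7692, so f = (1/2)^(49/13) ≈ 0.073341.
Cmin,ss = (D/Vd)·f/(1−f), so D = Cmin,ss·Vd·(1−f)/f.
D = 23 × 48 × (1−f)/f ≈ 23 × 48 × 12.63494 ≈ 13948.97 mg.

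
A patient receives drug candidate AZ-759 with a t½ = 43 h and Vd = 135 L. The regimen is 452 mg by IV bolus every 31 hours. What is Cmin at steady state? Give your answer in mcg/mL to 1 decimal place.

τ/t½ = 31/43 ≈ 0.72093, so fraction remaining f = (1/2)^(31/43) ≈ 0.6067.
At steady state, accumulation factor R = 1/(1 − e^(−kτ)) ≈ 2.5426.
Single-dose peak C₀ = D/Vd = 452/135 ≈ 3.348 mcg/mL.
Cmax,ss = C₀/(1 − f) ≈ 3.348/0.3933 ≈ 8.513 mcg/mL.
Steady-state trough Cmin,ss = Cmax,ss·f ≈ 8.513 × 0.6067 ≈ 5.165 mcg/mL.

5.2 mcg/mL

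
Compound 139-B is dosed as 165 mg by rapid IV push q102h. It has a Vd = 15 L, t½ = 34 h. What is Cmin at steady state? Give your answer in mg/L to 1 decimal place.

τ = 102 h = 3 half-lives, so f = (1/2)^3 = 0.125.
At steady state, R = 1/(1 − 0.125) = 8/7.
Single-dose peak C₀ = D/Vd = 165/15 = 11 mg/L.
Steady-state peak Cmax,ss = C₀·R = 11 × 8/7 ≈ 12.571 mg/L.
Steady-state trough Cmin,ss = Cmax,ss·f ≈ 12.571 × 0.125 ≈ 1.571 mg/L.

1.6 mg/L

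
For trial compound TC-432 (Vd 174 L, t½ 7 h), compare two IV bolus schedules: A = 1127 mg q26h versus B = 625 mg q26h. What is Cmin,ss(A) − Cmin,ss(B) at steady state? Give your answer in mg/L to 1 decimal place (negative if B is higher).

Regimen A: f = (1/2)^(26/7) ≈ 0.0762; Cmin,ss = (1127/174)·f/(1−f) ≈ 0.534 mg/L.
Regimen B: f = (1/2)^(26/7) ≈ 0.0762; Cmin,ss = (625/174)·f/(1−f) ≈ 0.296 mg/L.
Difference ≈ 0.534 − 0.296 ≈ 0.238 mg/L.

0.2 mg/L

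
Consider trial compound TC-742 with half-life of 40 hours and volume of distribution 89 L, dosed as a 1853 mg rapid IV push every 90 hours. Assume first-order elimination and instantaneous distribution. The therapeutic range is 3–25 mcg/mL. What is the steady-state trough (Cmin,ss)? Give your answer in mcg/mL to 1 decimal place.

k = ln2/t½ = ln2/40 ≈ 0.017329 h⁻¹; fraction remaining f = e^(−kτ) = e^(−0.017329×90) ≈ 0.2102.
Accumulation ratio R = 1/(1 − f) ≈ 1/0.7898 ≈ 1.2661.
Single-dose peak C₀ = D/Vd = 1853/89 ≈ 20.820 mcg/mL.
Steady-state peak Cmax,ss = C₀·R ≈ 20.820 × 1.2661 ≈ 26.360 mcg/mL.
Steady-state trough Cmin,ss = Cmax,ss·f ≈ 26.360 × 0.2102 ≈ 5.541 mcg/mL.
Trough 5.5 mcg/mL vs MEC 3 mcg/mL: adequate.

5.5 mcg/mL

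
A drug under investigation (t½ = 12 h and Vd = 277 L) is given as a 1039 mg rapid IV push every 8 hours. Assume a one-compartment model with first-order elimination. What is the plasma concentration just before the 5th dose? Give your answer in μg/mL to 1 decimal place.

5.4 μg/mL

f = (1/2)^(τ/t½) = (1/2)^(8/12) ≈ 0.6300.
C₀ = D/Vd = 1039/277 ≈ 3.751 μg/mL.
Before the 5th dose, 4 doses have been given. Superposition: Cmin = C₀·(f + f² + … + f^4).
≈ 3.751 × (0.6300 + 0.3969 + 0.2500 + 0.1575) ≈ 3.751 × 1.4344 ≈ 5.380 μg/mL.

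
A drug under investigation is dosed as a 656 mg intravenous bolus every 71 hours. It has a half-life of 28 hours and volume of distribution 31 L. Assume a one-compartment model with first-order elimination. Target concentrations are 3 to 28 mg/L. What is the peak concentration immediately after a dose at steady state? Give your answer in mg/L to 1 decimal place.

25.6 mg/L

Over one 71-h interval, 71/28 ≈ 2.5357 half-lives elapse, leaving f ≈ 0.1725 of each dose.
At steady state, accumulation factor R = 1/(1 − e^(−kτ)) ≈ 1.2085.
Each bolus raises the concentration by D/Vd = 656/31 ≈ 21.161 mg/L.
Cmax,ss = C₀/(1 − f) ≈ 21.161/0.8275 ≈ 25.572 mg/L.
Peak 25.6 mg/L vs MTC 28 mg/L: below toxic threshold.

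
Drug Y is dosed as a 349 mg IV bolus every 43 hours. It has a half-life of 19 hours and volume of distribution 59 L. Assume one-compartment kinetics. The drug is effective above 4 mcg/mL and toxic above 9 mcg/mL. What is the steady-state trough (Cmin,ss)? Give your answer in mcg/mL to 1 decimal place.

τ/t½ = 43/19 ≈ 2.2632, so fraction remaining f = (1/2)^(43/19) ≈ 0.2083.
Each bolus raises the concentration by D/Vd = 349/59 ≈ 5.915 mcg/mL.
Steady-state trough Cmin,ss = C₀·f/(1−f) ≈ 5.915 × 0.2083/0.7917 ≈ 1.556 mcg/mL.
Trough 1.6 mcg/mL vs MEC 4 mcg/mL: subtherapeutic.

1.6 mcg/mL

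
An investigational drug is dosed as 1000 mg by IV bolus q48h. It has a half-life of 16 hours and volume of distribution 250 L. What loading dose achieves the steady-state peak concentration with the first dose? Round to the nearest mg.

1143 mg

f = (1/2)^(48/16) ≈ 0.125000; accumulation ratio R = 1/(1−f) ≈ 1.14286.
Loading dose to hit Cmax,ss on first dose: D_load = D_maint·R ≈ 1000 × 1.14286 ≈ 1142.86 mg.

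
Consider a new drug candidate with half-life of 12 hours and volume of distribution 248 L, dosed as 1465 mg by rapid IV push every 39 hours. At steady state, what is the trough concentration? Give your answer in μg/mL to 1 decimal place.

0.7 μg/mL

τ/t½ = 39/12 ≈ 3.25, so fraction remaining f = (1/2)^(39/12) ≈ 0.1051.
At steady state, accumulation factor R = 1/(1 − e^(−kτ)) ≈ 1.1174.
Each bolus raises the concentration by D/Vd = 1465/248 ≈ 5.907 μg/mL.
Cmax,ss = C₀/(1 − f) ≈ 5.907/0.8949 ≈ 6.601 μg/mL.
Steady-state trough Cmin,ss = Cmax,ss·f ≈ 6.601 × 0.1051 ≈ 0.694 μg/mL.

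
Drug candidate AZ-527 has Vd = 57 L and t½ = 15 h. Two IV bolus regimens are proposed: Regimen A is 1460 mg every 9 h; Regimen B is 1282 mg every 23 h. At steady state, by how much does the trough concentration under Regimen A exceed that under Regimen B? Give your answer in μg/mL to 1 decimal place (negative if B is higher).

37.8 μg/mL

Regimen A: f = (1/2)^(9/15) ≈ 0.6598; Cmin,ss = (1460/57)·f/(1−f) ≈ 49.677 μg/mL.
Regimen B: f = (1/2)^(23/15) ≈ 0.3455; Cmin,ss = (1282/57)·f/(1−f) ≈ 11.873 μg/mL.
Difference ≈ 49.677 − 11.873 ≈ 37.804 μg/mL.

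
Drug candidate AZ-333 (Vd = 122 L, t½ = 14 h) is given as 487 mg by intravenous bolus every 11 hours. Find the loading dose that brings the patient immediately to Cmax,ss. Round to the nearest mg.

1160 mg

f = (1/2)^(11/14) ≈ 0.580065; accumulation ratio R = 1/(1−f) ≈ 2.38132.
Loading dose to hit Cmax,ss on first dose: D_load = D_maint·R ≈ 487 × 2.38132 ≈ 1159.70 mg.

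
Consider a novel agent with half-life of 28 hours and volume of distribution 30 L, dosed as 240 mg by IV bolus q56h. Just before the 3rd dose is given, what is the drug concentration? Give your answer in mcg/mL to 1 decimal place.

f = (1/2)^(τ/t½) = (1/2)^(56/28) ≈ 0.2500.
C₀ = D/Vd = 240/30 ≈ 8.000 mcg/mL.
Before the 3rd dose, 2 doses have been given. Superposition: Cmin = C₀·(f + f²).
≈ 8.000 × (0.2500 + 0.0625) ≈ 8.000 × 0.3125 ≈ 2.500 mcg/mL.

2.5 mcg/mL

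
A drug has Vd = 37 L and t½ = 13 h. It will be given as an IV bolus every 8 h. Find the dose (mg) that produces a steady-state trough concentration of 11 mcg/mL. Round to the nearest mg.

217 mg

τ/t½ = 8/13 ≈ 0.61538, so f = (1/2)^(8/13) ≈ 0.652756.
Cmin,ss = (D/Vd)·f/(1−f), so D = Cmin,ss·Vd·(1−f)/f.
D = 11 × 37 × (1−f)/f ≈ 11 × 37 × 0.53197 ≈ 216.51 mg.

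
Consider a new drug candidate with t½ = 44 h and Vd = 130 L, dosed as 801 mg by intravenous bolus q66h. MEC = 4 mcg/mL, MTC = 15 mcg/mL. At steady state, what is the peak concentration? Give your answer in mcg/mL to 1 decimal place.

τ/t½ = 66/44 ≈ 1.5, so fraction remaining f = (1/2)^(66/44) ≈ 0.3536.
At steady state, accumulation factor R = 1/(1 − e^(−kτ)) ≈ 1.5470.
Each bolus raises the concentration by D/Vd = 801/130 ≈ 6.162 mcg/mL.
Steady-state peak Cmax,ss = C₀·R ≈ 6.162 × 1.5470 ≈ 9.533 mcg/mL.
Peak 9.5 mcg/mL vs MTC 15 mcg/mL: below toxic threshold.

9.5 mcg/mL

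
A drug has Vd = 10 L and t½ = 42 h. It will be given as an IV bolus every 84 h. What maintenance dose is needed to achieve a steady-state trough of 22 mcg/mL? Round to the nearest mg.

τ/t½ = 84/42 ≈ 2, so f = (1/2)^(84/42) ≈ 0.250000.
Cmin,ss = (D/Vd)·f/(1−f), so D = Cmin,ss·Vd·(1−f)/f.
D = 22 × 10 × (1−f)/f ≈ 22 × 10 × 3.00000 ≈ 660.00 mg.

660 mg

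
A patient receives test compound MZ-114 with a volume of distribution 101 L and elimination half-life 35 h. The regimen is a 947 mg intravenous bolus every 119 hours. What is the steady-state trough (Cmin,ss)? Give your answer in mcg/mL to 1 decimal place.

1.0 mcg/mL

k = ln2/t½ = ln2/35 ≈ 0.019804 h⁻¹; fraction remaining f = e^(−kτ) = e^(−0.019804×119) ≈ 0.0947.
Single-dose peak C₀ = D/Vd = 947/101 ≈ 9.376 mcg/mL.
Steady-state trough Cmin,ss = C₀·f/(1−f) ≈ 9.376 × 0.0947/0.9053 ≈ 0.981 mcg/mL.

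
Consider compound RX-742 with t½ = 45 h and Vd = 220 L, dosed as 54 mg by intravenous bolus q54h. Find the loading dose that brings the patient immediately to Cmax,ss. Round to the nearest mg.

f = (1/2)^(54/45) ≈ 0.435275; accumulation ratio R = 1/(1−f) ≈ 1.77077.
Loading dose to hit Cmax,ss on first dose: D_load = D_maint·R ≈ 54 × 1.77077 ≈ 95.62 mg.

96 mg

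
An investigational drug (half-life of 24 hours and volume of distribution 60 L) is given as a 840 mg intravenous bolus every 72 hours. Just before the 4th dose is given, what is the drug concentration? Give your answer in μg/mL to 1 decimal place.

f = (1/2)^(τ/t½) = (1/2)^(72/24) ≈ 0.1250.
C₀ = D/Vd = 840/60 ≈ 14.000 μg/mL.
Before the 4th dose, 3 doses have been given. Superposition: Cmin = C₀·(f + f² + … + f^3).
≈ 14.000 × (0.1250 + 0.0156 + 0.0020) ≈ 14.000 × 0.1426 ≈ 1.996 μg/mL.

2.0 μg/mL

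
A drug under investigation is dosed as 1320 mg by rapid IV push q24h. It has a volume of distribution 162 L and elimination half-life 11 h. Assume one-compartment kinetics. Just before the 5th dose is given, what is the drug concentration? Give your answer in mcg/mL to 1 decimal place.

f = (1/2)^(τ/t½) = (1/2)^(24/11) ≈ 0.2204.
C₀ = D/Vd = 1320/162 ≈ 8.148 mcg/mL.
Before the 5th dose, 4 doses have been given. Superposition: Cmin = C₀·(f + f² + … + f^4).
≈ 8.148 × (0.2204 + 0.0486 + 0.0107 + 0.0024) ≈ 8.148 × 0.2821 ≈ 2.299 mcg/mL.

2.3 mcg/mL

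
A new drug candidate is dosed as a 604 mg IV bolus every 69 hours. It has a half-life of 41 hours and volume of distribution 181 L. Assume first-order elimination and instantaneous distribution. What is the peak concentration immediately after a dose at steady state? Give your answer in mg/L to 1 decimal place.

4.8 mg/L

Over one 69-h interval, 69/41 ≈ 1.6829 half-lives elapse, leaving f ≈ 0.3115 of each dose.
Accumulation ratio R = 1/(1 − f) ≈ 1/0.6885 ≈ 1.4524.
Single-dose peak C₀ = D/Vd = 604/181 ≈ 3.337 mg/L.
Steady-state peak Cmax,ss = C₀·R ≈ 3.337 × 1.4524 ≈ 4.847 mg/L.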